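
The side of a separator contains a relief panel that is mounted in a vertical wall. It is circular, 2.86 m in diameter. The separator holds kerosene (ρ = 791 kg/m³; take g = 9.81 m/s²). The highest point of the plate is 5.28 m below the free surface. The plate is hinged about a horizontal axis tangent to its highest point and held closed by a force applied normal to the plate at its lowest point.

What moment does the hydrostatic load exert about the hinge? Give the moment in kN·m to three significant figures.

γ = ρg = 791 × 9.81 / 1000 = 7.75971 kN/m³.
The centroid is at the centre, 1.43 m below the top of the plate, so the centroid depth is h_c = 5.28 + 1.43 = 6.71 m.
A = π(1.43)² = 6.42424 m².
Resultant F = γ·h_c·A = 7.75971 × 6.71 × 6.42424 = 334.495 kN.
I_c = πr⁴/4 = π × 1.43⁴/4 = 3.28423 m⁴.
Centre of pressure: y_p = y_c + I_c/(y_c·A) = 6.71 + 3.28423/(6.71 × 6.42424) = 6.71 + 0.0761885 = 6.78619 m along the plane.
The resultant acts 1.43 + 0.0761885 = 1.50619 m (along the plate) below the hinge at the top edge, so the moment about the hinge is M = F × 1.50619 = 334.495 × 1.50619 = 503.813 kN·m.

M ≈ 504 kN·m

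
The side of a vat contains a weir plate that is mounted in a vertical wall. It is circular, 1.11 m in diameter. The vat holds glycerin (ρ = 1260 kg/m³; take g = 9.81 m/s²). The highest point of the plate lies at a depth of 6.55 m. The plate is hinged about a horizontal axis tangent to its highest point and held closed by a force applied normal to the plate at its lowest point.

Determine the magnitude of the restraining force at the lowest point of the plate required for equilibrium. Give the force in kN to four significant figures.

γ = ρg = 1260 × 9.81 / 1000 = 12.3606 kN/m³.
The centroid is at the centre, 0.555 m below the top of the plate, so the centroid depth is h_c = 6.55 + 0.555 = 7.105 m.
A = π(0.555)² = 0.967689 m².
Resultant F = γ·h_c·A = 12.3606 × 7.105 × 0.967689 = 84.9844 kN.
I_c = πr⁴/4 = π × 0.555⁴/4 = 0.0745181 m⁴.
Centre of pressure: y_p = y_c + I_c/(y_c·A) = 7.105 + 0.0745181/(7.105 × 0.967689) = 7.105 + 0.0108383 = 7.11584 m along the plane.
The resultant acts 0.555 + 0.0108383 = 0.565838 m (along the plate) below the hinge at the top edge, so the moment about the hinge is M = F × 0.565838 = 84.9844 × 0.565838 = 48.0874 kN·m.
A normal force at the bottom, 1.11 m from the hinge, must supply this moment: P = 48.0874/1.11 = 43.322 kN.

P ≈ 43.32 kN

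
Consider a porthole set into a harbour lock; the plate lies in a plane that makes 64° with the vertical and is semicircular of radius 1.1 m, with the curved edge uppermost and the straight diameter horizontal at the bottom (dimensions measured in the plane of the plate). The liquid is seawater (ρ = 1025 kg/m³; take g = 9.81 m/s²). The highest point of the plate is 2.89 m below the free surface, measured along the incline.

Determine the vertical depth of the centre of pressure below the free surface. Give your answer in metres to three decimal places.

h_p = 1.555 m

γ = ρg = 1025 × 9.81 / 1000 = 10.05525 kN/m³.
The plate makes 64° with the vertical, i.e. θ = 90° − 64° = 26° to the horizontal. Measuring y along the incline from the free-surface line, vertical depth h = y·sinθ with sinθ = 0.438371.
The centroid lies 4r/(3π) = 0.466854 m above the diameter, so r − 4r/(3π) = 1.1 − 0.466854 = 0.633146 m below the topmost point, so y_c = 2.89 + 0.633146 = 3.52315 m and h_c = 3.52315 × 0.438371 = 1.54445 m.
A = πr²/2 = π × 1.1²/2 = 1.90066 m².
Resultant F = γ·h_c·A = 10.05525 × 1.54445 × 1.90066 = 29.5169 kN.
I_c = (π/8 − 8/(9π))·r⁴ = 0.109757 × 1.1⁴ = 0.160695 m⁴.
Centre of pressure: y_p = y_c + I_c/(y_c·A) = 3.52315 + 0.160695/(3.52315 × 1.90066) = 3.52315 + 0.0239975 = 3.54715 m along the plane.
Vertically, h_p = y_p·sinθ = 3.54715 × 0.438371 = 1.55497 m.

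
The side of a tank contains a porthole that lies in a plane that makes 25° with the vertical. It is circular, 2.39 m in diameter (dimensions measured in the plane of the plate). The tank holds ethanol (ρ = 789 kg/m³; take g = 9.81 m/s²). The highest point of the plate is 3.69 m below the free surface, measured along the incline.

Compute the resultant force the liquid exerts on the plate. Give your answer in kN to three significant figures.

F ≈ 154 kN

γ = ρg = 789 × 9.81 / 1000 = 7.74009 kN/m³.
The plate makes 25° with the vertical, i.e. θ = 90° − 25° = 65° to the horizontal. Measuring y along the incline from the free-surface line, vertical depth h = y·sinθ with sinθ = 0.906308.
The centroid is at the centre, 1.195 m below the top of the plate, so y_c = 3.69 + 1.195 = 4.885 m and h_c = 4.885 × 0.906308 = 4.42731 m.
A = π(1.195)² = 4.48627 m².
Resultant F = γ·h_c·A = 7.74009 × 4.42731 × 4.48627 = 153.735 kN.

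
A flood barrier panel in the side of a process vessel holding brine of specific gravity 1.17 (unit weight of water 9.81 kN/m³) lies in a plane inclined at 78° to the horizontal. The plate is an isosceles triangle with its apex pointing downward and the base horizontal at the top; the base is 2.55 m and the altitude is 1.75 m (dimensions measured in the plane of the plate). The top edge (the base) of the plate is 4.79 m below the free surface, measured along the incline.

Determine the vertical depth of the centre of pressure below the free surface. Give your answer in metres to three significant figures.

h_p = 5.29 m

γ = 1.17 × 9.81 = 11.4777 kN/m³.
Let θ = 78° be the plate's angle to the horizontal; measure y along the incline from where the plane meets the free surface. Vertical depth h = y·sinθ with sinθ = 0.978148.
With the apex down, the centroid sits h/3 = 1.75/3 = 0.583333 m below the base (the top edge), so y_c = 4.79 + 0.583333 = 5.37333 m and h_c = 5.37333 × 0.978148 = 5.25591 m.
A = ½ × 2.55 × 1.75 = 2.23125 m².
Resultant F = γ·h_c·A = 11.4777 × 5.25591 × 2.23125 = 134.602 kN.
I_c = b·h³/36 = 2.55 × 1.75³/36 = 0.379622 m⁴.
Centre of pressure: y_p = y_c + I_c/(y_c·A) = 5.37333 + 0.379622/(5.37333 × 2.23125) = 5.37333 + 0.0316636 = 5.40499 m along the plane.
Vertically, h_p = y_p·sinθ = 5.40499 × 0.978148 = 5.28688 m.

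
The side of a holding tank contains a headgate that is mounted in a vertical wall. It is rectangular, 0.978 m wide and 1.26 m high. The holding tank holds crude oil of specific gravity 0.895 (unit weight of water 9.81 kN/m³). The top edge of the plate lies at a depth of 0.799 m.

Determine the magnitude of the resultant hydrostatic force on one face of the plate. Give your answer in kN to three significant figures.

γ = 0.895 × 9.81 = 8.77995 kN/m³.
The centroid lies 1.26/2 = 0.63 m below the top edge, so the centroid depth is h_c = 0.799 + 0.63 = 1.429 m.
A = 0.978 × 1.26 = 1.23228 m².
Resultant F = γ·h_c·A = 8.77995 × 1.429 × 1.23228 = 15.4609 kN.

F ≈ 15.5 kN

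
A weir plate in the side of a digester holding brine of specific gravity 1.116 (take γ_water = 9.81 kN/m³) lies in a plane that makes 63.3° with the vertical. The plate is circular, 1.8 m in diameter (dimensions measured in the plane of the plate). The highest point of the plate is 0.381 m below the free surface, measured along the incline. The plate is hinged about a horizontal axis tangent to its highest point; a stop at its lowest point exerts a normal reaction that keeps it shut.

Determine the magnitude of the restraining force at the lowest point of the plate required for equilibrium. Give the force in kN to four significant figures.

γ = 1.116 × 9.81 = 10.94796 kN/m³.
The plate makes 63.3° with the vertical, i.e. θ = 90° − 63.3° = 26.7° to the horizontal. Measuring y along the incline from the free-surface line, vertical depth h = y·sinθ with sinθ = 0.449319.
The centroid is at the centre, 0.9 m below the top of the plate, so y_c = 0.381 + 0.9 = 1.281 m and h_c = 1.281 × 0.449319 = 0.575578 m.
A = π(0.9)² = 2.54469 m².
Resultant F = γ·h_c·A = 10.94796 × 0.575578 × 2.54469 = 16.0351 kN.
I_c = πr⁴/4 = π × 0.9⁴/4 = 0.5153 m⁴.
Centre of pressure: y_p = y_c + I_c/(y_c·A) = 1.281 + 0.5153/(1.281 × 2.54469) = 1.281 + 0.15808 = 1.43908 m along the plane.
The resultant acts 0.9 + 0.15808 = 1.05808 m (along the plate) below the hinge at the top edge, so the moment about the hinge is M = F × 1.05808 = 16.0351 × 1.05808 = 16.9664 kN·m.
A normal force at the bottom, 1.8 m from the hinge, must supply this moment: P = 16.9664/1.8 = 9.42578 kN.

P ≈ 9.426 kN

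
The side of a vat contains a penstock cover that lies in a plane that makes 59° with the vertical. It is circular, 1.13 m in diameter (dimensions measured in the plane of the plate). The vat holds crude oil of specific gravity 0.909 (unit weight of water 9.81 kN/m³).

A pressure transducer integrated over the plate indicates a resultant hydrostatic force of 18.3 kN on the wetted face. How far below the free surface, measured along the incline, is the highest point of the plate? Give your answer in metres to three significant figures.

y_top ≈ 3.41 m

γ = 0.909 × 9.81 = 8.91729 kN/m³.
A = π(0.565)² = 1.00287 m².
From F = γ·h_c·A, the centroid depth is h_c = 18.3/(8.91729 × 1.00287) = 2.04632 m.
The plate makes 59° with the vertical, i.e. θ = 90° − 59° = 31° to the horizontal. Measuring y along the incline from the free-surface line, vertical depth h = y·sinθ with sinθ = 0.515038.
Along the incline, y_c = h_c/sinθ = 2.04632/0.515038 = 3.97314 m.
The centroid is at the centre, 0.565 m below the top of the plate, so the highest point sits at y_top = 3.97314 − 0.565 = 3.40814 m along the incline.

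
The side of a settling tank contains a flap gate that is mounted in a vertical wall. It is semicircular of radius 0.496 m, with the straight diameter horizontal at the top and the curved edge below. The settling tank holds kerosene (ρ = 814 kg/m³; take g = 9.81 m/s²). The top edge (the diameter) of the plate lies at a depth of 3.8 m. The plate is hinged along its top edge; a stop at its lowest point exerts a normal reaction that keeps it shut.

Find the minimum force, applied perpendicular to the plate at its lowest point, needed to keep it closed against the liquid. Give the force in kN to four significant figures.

P ≈ 5.359 kN

γ = ρg = 814 × 9.81 / 1000 = 7.98534 kN/m³.
The centroid of a semicircle lies 4r/(3π) = 0.210509 m from the diameter, here below the top edge, so the centroid depth is h_c = 3.8 + 0.210509 = 4.01051 m.
A = πr²/2 = π × 0.496²/2 = 0.386441 m².
Resultant F = γ·h_c·A = 7.98534 × 4.01051 × 0.386441 = 12.3759 kN.
I_c = (π/8 − 8/(9π))·r⁴ = 0.109757 × 0.496⁴ = 0.00664292 m⁴.
Centre of pressure: y_p = y_c + I_c/(y_c·A) = 4.01051 + 0.00664292/(4.01051 × 0.386441) = 4.01051 + 0.00428624 = 4.0148 m along the plane.
The resultant acts 0.210509 + 0.00428624 = 0.214795 m (along the plate) below the hinge at the top edge, so the moment about the hinge is M = F × 0.214795 = 12.3759 × 0.214795 = 2.65828 kN·m.
A normal force at the bottom, 0.496 m from the hinge, must supply this moment: P = 2.65828/0.496 = 5.35944 kN.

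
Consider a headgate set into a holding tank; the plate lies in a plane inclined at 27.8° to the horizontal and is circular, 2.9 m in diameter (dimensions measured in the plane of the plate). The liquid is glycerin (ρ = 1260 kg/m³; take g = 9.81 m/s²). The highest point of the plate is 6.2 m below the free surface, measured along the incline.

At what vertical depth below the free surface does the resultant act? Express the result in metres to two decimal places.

γ = ρg = 1260 × 9.81 / 1000 = 12.3606 kN/m³.
Let θ = 27.8° be the plate's angle to the horizontal; measure y along the incline from where the plane meets the free surface. Vertical depth h = y·sinθ with sinθ = 0.466387.
The centroid is at the centre, 1.45 m below the top of the plate, so y_c = 6.2 + 1.45 = 7.65 m and h_c = 7.65 × 0.466387 = 3.56786 m.
A = π(1.45)² = 6.6052 m².
Resultant F = γ·h_c·A = 12.3606 × 3.56786 × 6.6052 = 291.295 kN.
I_c = πr⁴/4 = π × 1.45⁴/4 = 3.47186 m⁴.
Centre of pressure: y_p = y_c + I_c/(y_c·A) = 7.65 + 3.47186/(7.65 × 6.6052) = 7.65 + 0.0687092 = 7.71871 m along the plane.
Vertically, h_p = y_p·sinθ = 7.71871 × 0.466387 = 3.59991 m.

h_p = 3.60 m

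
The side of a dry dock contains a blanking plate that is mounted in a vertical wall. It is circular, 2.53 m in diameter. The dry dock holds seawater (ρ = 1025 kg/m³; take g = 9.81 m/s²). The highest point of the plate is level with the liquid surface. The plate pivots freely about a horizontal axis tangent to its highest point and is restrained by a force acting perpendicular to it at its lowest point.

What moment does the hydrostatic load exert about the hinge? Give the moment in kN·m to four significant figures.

γ = ρg = 1025 × 9.81 / 1000 = 10.05525 kN/m³.
The centroid is at the centre, 1.265 m below the top of the plate, so the centroid depth is h_c = 1.265 m.
A = π(1.265)² = 5.02726 m².
Resultant F = γ·h_c·A = 10.05525 × 1.265 × 5.02726 = 63.9462 kN.
I_c = πr⁴/4 = π × 1.265⁴/4 = 2.01118 m⁴.
Centre of pressure: y_p = y_c + I_c/(y_c·A) = 1.265 + 2.01118/(1.265 × 5.02726) = 1.265 + 0.316249 = 1.58125 m along the plane.
The resultant acts 1.265 + 0.316249 = 1.58125 m (along the plate) below the hinge at the top edge, so the moment about the hinge is M = F × 1.58125 = 63.9462 × 1.58125 = 101.115 kN·m.

M ≈ 101.1 kN·m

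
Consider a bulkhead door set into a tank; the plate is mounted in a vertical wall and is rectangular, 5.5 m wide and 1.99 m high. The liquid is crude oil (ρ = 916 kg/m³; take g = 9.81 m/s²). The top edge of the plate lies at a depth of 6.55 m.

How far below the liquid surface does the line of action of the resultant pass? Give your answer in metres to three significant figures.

γ = ρg = 916 × 9.81 / 1000 = 8.98596 kN/m³.
The centroid lies 1.99/2 = 0.995 m below the top edge, so the centroid depth is h_c = 6.55 + 0.995 = 7.545 m.
A = 5.5 × 1.99 = 10.945 m².
Resultant F = γ·h_c·A = 8.98596 × 7.545 × 10.945 = 742.061 kN.
I_c = b·h³/12 = 5.5 × 1.99³/12 = 3.61194 m⁴.
Centre of pressure: y_p = y_c + I_c/(y_c·A) = 7.545 + 3.61194/(7.545 × 10.945) = 7.545 + 0.0437387 = 7.58874 m along the plane.

h_p = 7.59 m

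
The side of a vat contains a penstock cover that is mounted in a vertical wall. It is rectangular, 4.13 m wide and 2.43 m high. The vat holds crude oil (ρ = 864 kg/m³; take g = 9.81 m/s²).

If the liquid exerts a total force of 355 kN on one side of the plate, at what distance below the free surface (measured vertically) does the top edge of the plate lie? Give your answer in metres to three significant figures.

γ = ρg = 864 × 9.81 / 1000 = 8.47584 kN/m³.
A = 4.13 × 2.43 = 10.0359 m².
From F = γ·h_c·A, the centroid depth is h_c = 355/(8.47584 × 10.0359) = 4.17339 m.
The centroid lies 2.43/2 = 1.215 m below the top edge, so the top edge sits at h_top = 4.17339 − 1.215 = 2.95839 m below the surface.

d_top ≈ 2.96 m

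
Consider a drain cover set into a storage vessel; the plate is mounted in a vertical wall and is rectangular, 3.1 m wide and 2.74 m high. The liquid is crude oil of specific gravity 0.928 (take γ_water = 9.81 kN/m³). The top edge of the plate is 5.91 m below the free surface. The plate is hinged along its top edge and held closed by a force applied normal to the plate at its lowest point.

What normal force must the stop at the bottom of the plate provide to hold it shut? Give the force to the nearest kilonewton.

P ≈ 299 kN

γ = 0.928 × 9.81 = 9.10368 kN/m³.
The centroid lies 2.74/2 = 1.37 m below the top edge, so the centroid depth is h_c = 5.91 + 1.37 = 7.28 m.
A = 3.1 × 2.74 = 8.494 m².
Resultant F = γ·h_c·A = 9.10368 × 7.28 × 8.494 = 562.938 kN.
I_c = b·h³/12 = 3.1 × 2.74³/12 = 5.31413 m⁴.
Centre of pressure: y_p = y_c + I_c/(y_c·A) = 7.28 + 5.31413/(7.28 × 8.494) = 7.28 + 0.0859387 = 7.36594 m along the plane.
The resultant acts 1.37 + 0.0859387 = 1.45594 m (along the plate) below the hinge at the top edge, so the moment about the hinge is M = F × 1.45594 = 562.938 × 1.45594 = 819.604 kN·m.
A normal force at the bottom, 2.74 m from the hinge, must supply this moment: P = 819.604/2.74 = 299.126 kN.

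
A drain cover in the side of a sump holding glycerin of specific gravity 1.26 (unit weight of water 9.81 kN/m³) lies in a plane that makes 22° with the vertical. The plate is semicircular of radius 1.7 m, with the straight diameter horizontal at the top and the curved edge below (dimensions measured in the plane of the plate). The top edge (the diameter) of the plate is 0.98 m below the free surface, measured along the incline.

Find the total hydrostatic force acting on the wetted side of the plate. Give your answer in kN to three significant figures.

F ≈ 88.5 kN

γ = 1.26 × 9.81 = 12.3606 kN/m³.
The plate makes 22° with the vertical, i.e. θ = 90° − 22° = 68° to the horizontal. Measuring y along the incline from the free-surface line, vertical depth h = y·sinθ with sinθ = 0.927184.
The centroid of a semicircle lies 4r/(3π) = 0.721502 m from the diameter, here below the top edge, so y_c = 0.98 + 0.721502 = 1.7015 m and h_c = 1.7015 × 0.927184 = 1.5776 m.
A = πr²/2 = π × 1.7²/2 = 4.5396 m².
Resultant F = γ·h_c·A = 12.3606 × 1.5776 × 4.5396 = 88.5226 kN.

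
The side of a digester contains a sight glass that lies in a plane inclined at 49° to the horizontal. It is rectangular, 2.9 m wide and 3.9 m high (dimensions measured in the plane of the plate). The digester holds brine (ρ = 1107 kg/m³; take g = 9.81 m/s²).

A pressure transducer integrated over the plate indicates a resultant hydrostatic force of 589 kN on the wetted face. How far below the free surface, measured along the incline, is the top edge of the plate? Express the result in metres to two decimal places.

y_top ≈ 4.40 m

γ = ρg = 1107 × 9.81 / 1000 = 10.85967 kN/m³.
A = 2.9 × 3.9 = 11.31 m².
From F = γ·h_c·A, the centroid depth is h_c = 589/(10.85967 × 11.31) = 4.79552 m.
Let θ = 49° be the plate's angle to the horizontal; measure y along the incline from where the plane meets the free surface. Vertical depth h = y·sinθ with sinθ = 0.754710.
Along the incline, y_c = h_c/sinθ = 4.79552/0.754710 = 6.35412 m.
The centroid lies 3.9/2 = 1.95 m below the top edge, so the top edge sits at y_top = 6.35412 − 1.95 = 4.40412 m along the incline.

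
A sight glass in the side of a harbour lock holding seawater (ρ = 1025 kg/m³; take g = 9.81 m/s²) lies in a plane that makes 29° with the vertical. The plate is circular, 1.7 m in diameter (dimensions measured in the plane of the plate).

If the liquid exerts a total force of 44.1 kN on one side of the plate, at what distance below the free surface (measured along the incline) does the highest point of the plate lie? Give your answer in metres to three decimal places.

y_top ≈ 1.359 m

γ = ρg = 1025 × 9.81 / 1000 = 10.05525 kN/m³.
A = π(0.85)² = 2.2698 m².
From F = γ·h_c·A, the centroid depth is h_c = 44.1/(10.05525 × 2.2698) = 1.93223 m.
The plate makes 29° with the vertical, i.e. θ = 90° − 29° = 61° to the horizontal. Measuring y along the incline from the free-surface line, vertical depth h = y·sinθ with sinθ = 0.874620.
Along the incline, y_c = h_c/sinθ = 1.93223/0.874620 = 2.20922 m.
The centroid is at the centre, 0.85 m below the top of the plate, so the highest point sits at y_top = 2.20922 − 0.85 = 1.35922 m along the incline.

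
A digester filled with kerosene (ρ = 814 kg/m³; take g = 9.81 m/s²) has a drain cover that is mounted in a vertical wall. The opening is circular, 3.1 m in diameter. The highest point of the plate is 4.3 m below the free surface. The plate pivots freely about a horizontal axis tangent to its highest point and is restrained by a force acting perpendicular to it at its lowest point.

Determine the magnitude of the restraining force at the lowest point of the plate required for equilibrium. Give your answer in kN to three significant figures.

γ = ρg = 814 × 9.81 / 1000 = 7.98534 kN/m³.
The centroid is at the centre, 1.55 m below the top of the plate, so the centroid depth is h_c = 4.3 + 1.55 = 5.85 m.
A = π(1.55)² = 7.54768 m².
Resultant F = γ·h_c·A = 7.98534 × 5.85 × 7.54768 = 352.584 kN.
I_c = πr⁴/4 = π × 1.55⁴/4 = 4.53332 m⁴.
Centre of pressure: y_p = y_c + I_c/(y_c·A) = 5.85 + 4.53332/(5.85 × 7.54768) = 5.85 + 0.102671 = 5.95267 m along the plane.
The resultant acts 1.55 + 0.102671 = 1.65267 m (along the plate) below the hinge at the top edge, so the moment about the hinge is M = F × 1.65267 = 352.584 × 1.65267 = 582.705 kN·m.
A normal force at the bottom, 3.1 m from the hinge, must supply this moment: P = 582.705/3.1 = 187.969 kN.

P ≈ 188 kN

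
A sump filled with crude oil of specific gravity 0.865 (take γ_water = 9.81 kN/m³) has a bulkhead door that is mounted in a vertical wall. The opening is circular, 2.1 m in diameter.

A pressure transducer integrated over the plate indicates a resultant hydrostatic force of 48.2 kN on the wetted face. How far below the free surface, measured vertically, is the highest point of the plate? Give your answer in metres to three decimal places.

γ = 0.865 × 9.81 = 8.48565 kN/m³.
A = π(1.05)² = 3.46361 m².
From F = γ·h_c·A, the centroid depth is h_c = 48.2/(8.48565 × 3.46361) = 1.63996 m.
The centroid is at the centre, 1.05 m below the top of the plate, so the highest point sits at h_top = 1.63996 − 1.05 = 0.58996 m below the surface.

d_top ≈ 0.590 m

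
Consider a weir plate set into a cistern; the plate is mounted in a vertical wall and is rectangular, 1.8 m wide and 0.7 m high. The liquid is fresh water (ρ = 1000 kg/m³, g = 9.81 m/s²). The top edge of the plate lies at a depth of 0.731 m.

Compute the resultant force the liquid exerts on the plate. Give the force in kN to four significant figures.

F ≈ 13.36 kN

γ = ρg = 1000 × 9.81 = 9810 N/m³ = 9.81 kN/m³.
The centroid lies 0.7/2 = 0.35 m below the top edge, so the centroid depth is h_c = 0.731 + 0.35 = 1.081 m.
A = 1.8 × 0.7 = 1.26 m².
Resultant F = γ·h_c·A = 9.81 × 1.081 × 1.26 = 13.3618 kN.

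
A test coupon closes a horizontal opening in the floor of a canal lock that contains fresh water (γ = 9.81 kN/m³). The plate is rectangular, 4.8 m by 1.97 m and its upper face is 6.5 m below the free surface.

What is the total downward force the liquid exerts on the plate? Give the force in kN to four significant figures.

γ = 9.81 kN/m³.
The plate is horizontal, so pressure is uniform at p = γ·h = 9.81 × 6.5 = 63.765 kN/m².
A = 4.8 × 1.97 = 9.456 m².
F = p·A = 63.765 × 9.456 = 602.962 kN.

F ≈ 603.0 kN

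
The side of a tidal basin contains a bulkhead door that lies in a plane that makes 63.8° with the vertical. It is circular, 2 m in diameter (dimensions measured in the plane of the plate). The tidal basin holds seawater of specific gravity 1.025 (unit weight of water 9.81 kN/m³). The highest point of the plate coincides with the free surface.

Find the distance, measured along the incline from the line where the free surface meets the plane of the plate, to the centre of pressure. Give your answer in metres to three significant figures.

γ = 1.025 × 9.81 = 10.05525 kN/m³.
The plate makes 63.8° with the vertical, i.e. θ = 90° − 63.8° = 26.2° to the horizontal. Measuring y along the incline from the free-surface line, vertical depth h = y·sinθ with sinθ = 0.441506.
The centroid is at the centre, 1 m below the top of the plate, so y_c = 1 m and h_c = 1 × 0.441506 = 0.441506 m.
A = π(1)² = 3.14159 m².
Resultant F = γ·h_c·A = 10.05525 × 0.441506 × 3.14159 = 13.9469 kN.
I_c = πr⁴/4 = π × 1⁴/4 = 0.785398 m⁴.
Centre of pressure: y_p = y_c + I_c/(y_c·A) = 1 + 0.785398/(1 × 3.14159) = 1 + 0.25 = 1.25 m along the plane.

y_p = 1.25 m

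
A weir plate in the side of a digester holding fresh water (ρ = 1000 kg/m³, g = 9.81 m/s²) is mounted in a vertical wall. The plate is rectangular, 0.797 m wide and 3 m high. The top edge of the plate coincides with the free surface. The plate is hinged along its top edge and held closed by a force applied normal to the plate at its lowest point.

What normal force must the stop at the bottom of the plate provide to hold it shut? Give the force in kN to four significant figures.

P ≈ 23.46 kN

γ = ρg = 1000 × 9.81 = 9810 N/m³ = 9.81 kN/m³.
The centroid lies 3/2 = 1.5 m below the top edge, so the centroid depth is h_c = 1.5 m.
A = 0.797 × 3 = 2.391 m².
Resultant F = γ·h_c·A = 9.81 × 1.5 × 2.391 = 35.1836 kN.
I_c = b·h³/12 = 0.797 × 3³/12 = 1.79325 m⁴.
Centre of pressure: y_p = y_c + I_c/(y_c·A) = 1.5 + 1.79325/(1.5 × 2.391) = 1.5 + 0.5 = 2 m along the plane.
The resultant acts 1.5 + 0.5 = 2 m (along the plate) below the hinge at the top edge, so the moment about the hinge is M = F × 2 = 35.1836 × 2 = 70.3672 kN·m.
A normal force at the bottom, 3 m from the hinge, must supply this moment: P = 70.3672/3 = 23.4557 kN.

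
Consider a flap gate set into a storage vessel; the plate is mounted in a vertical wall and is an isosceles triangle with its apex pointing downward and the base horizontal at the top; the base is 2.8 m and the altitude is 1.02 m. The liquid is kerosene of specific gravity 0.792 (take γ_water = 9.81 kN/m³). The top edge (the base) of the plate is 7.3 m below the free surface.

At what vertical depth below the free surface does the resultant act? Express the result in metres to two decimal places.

h_p = 7.65 m

γ = 0.792 × 9.81 = 7.76952 kN/m³.
With the apex down, the centroid sits h/3 = 1.02/3 = 0.34 m below the base (the top edge), so the centroid depth is h_c = 7.3 + 0.34 = 7.64 m.
A = ½ × 2.8 × 1.02 = 1.428 m².
Resultant F = γ·h_c·A = 7.76952 × 7.64 × 1.428 = 84.7648 kN.
I_c = b·h³/36 = 2.8 × 1.02³/36 = 0.0825384 m⁴.
Centre of pressure: y_p = y_c + I_c/(y_c·A) = 7.64 + 0.0825384/(7.64 × 1.428) = 7.64 + 0.00756545 = 7.64757 m along the plane.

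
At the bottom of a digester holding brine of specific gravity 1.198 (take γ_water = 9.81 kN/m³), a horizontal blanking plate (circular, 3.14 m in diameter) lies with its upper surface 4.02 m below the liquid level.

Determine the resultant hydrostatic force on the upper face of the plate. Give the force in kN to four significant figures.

γ = 1.198 × 9.81 = 11.75238 kN/m³.
The plate is horizontal, so pressure is uniform at p = γ·h = 11.75238 × 4.02 = 47.2446 kN/m².
A = π(1.57)² = 7.74371 m².
F = p·A = 47.2446 × 7.74371 = 365.848 kN.

F ≈ 365.8 kN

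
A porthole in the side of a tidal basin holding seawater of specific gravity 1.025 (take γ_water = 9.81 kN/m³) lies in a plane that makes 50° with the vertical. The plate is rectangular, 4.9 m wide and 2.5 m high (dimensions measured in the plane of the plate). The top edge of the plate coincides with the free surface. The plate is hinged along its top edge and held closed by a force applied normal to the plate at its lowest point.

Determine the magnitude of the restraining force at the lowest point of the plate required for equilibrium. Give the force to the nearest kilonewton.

γ = 1.025 × 9.81 = 10.05525 kN/m³.
The plate makes 50° with the vertical, i.e. θ = 90° − 50° = 40° to the horizontal. Measuring y along the incline from the free-surface line, vertical depth h = y·sinθ with sinθ = 0.642788.
The centroid lies 2.5/2 = 1.25 m below the top edge, so y_c = 1.25 m and h_c = 1.25 × 0.642788 = 0.803485 m.
A = 4.9 × 2.5 = 12.25 m².
Resultant F = γ·h_c·A = 10.05525 × 0.803485 × 12.25 = 98.9707 kN.
I_c = b·h³/12 = 4.9 × 2.5³/12 = 6.38021 m⁴.
Centre of pressure: y_p = y_c + I_c/(y_c·A) = 1.25 + 6.38021/(1.25 × 12.25) = 1.25 + 0.416667 = 1.66667 m along the plane.
The resultant acts 1.25 + 0.416667 = 1.66667 m (along the plate) below the hinge at the top edge, so the moment about the hinge is M = F × 1.66667 = 98.9707 × 1.66667 = 164.951 kN·m.
A normal force at the bottom, 2.5 m from the hinge, must supply this moment: P = 164.951/2.5 = 65.9804 kN.

P ≈ 66 kN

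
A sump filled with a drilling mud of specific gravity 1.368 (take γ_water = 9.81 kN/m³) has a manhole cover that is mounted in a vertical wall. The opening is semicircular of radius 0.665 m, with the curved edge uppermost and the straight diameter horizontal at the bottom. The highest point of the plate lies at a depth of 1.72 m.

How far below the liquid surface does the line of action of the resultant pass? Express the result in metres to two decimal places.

h_p = 2.12 m

γ = 1.368 × 9.81 = 13.42008 kN/m³.
The centroid lies 4r/(3π) = 0.282235 m above the diameter, so r − 4r/(3π) = 0.665 − 0.282235 = 0.382765 m below the topmost point, so the centroid depth is h_c = 1.72 + 0.382765 = 2.10276 m.
A = πr²/2 = π × 0.665²/2 = 0.694645 m².
Resultant F = γ·h_c·A = 13.42008 × 2.10276 × 0.694645 = 19.6023 kN.
I_c = (π/8 − 8/(9π))·r⁴ = 0.109757 × 0.665⁴ = 0.0214644 m⁴.
Centre of pressure: y_p = y_c + I_c/(y_c·A) = 2.10276 + 0.0214644/(2.10276 × 0.694645) = 2.10276 + 0.0146949 = 2.11745 m along the plane.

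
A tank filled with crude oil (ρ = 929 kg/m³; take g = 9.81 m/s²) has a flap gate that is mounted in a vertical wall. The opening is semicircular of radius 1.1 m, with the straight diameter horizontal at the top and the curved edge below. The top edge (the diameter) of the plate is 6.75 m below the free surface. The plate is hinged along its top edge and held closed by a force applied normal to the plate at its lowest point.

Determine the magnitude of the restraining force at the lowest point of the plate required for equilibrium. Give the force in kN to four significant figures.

P ≈ 54.39 kN

γ = ρg = 929 × 9.81 / 1000 = 9.11349 kN/m³.
The centroid of a semicircle lies 4r/(3π) = 0.466854 m from the diameter, here below the top edge, so the centroid depth is h_c = 6.75 + 0.466854 = 7.21685 m.
A = πr²/2 = π × 1.1²/2 = 1.90066 m².
Resultant F = γ·h_c·A = 9.11349 × 7.21685 × 1.90066 = 125.008 kN.
I_c = (π/8 − 8/(9π))·r⁴ = 0.109757 × 1.1⁴ = 0.160695 m⁴.
Centre of pressure: y_p = y_c + I_c/(y_c·A) = 7.21685 + 0.160695/(7.21685 × 1.90066) = 7.21685 + 0.0117152 = 7.22857 m along the plane.
The resultant acts 0.466854 + 0.0117152 = 0.478569 m (along the plate) below the hinge at the top edge, so the moment about the hinge is M = F × 0.478569 = 125.008 × 0.478569 = 59.825 kN·m.
A normal force at the bottom, 1.1 m from the hinge, must supply this moment: P = 59.825/1.1 = 54.3864 kN.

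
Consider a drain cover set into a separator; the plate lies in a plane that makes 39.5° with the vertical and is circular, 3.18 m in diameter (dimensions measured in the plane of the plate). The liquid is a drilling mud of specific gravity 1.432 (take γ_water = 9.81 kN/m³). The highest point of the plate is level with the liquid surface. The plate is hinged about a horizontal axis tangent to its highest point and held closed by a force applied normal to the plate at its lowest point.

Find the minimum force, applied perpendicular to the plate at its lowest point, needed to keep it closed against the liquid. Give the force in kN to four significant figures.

P ≈ 85.55 kN

γ = 1.432 × 9.81 = 14.04792 kN/m³.
The plate makes 39.5° with the vertical, i.e. θ = 90° − 39.5° = 50.5° to the horizontal. Measuring y along the incline from the free-surface line, vertical depth h = y·sinθ with sinθ = 0.771625.
The centroid is at the centre, 1.59 m below the top of the plate, so y_c = 1.59 m and h_c = 1.59 × 0.771625 = 1.22688 m.
A = π(1.59)² = 7.94226 m².
Resultant F = γ·h_c·A = 14.04792 × 1.22688 × 7.94226 = 136.886 kN.
I_c = πr⁴/4 = π × 1.59⁴/4 = 5.01971 m⁴.
Centre of pressure: y_p = y_c + I_c/(y_c·A) = 1.59 + 5.01971/(1.59 × 7.94226) = 1.59 + 0.3975 = 1.9875 m along the plane.
The resultant acts 1.59 + 0.3975 = 1.9875 m (along the plate) below the hinge at the top edge, so the moment about the hinge is M = F × 1.9875 = 136.886 × 1.9875 = 272.061 kN·m.
A normal force at the bottom, 3.18 m from the hinge, must supply this moment: P = 272.061/3.18 = 85.5538 kN.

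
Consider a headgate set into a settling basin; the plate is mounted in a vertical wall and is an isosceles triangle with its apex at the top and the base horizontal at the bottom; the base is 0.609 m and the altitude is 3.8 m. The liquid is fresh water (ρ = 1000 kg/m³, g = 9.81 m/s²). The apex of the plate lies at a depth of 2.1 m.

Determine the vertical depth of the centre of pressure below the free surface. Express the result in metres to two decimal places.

γ = ρg = 1000 × 9.81 = 9810 N/m³ = 9.81 kN/m³.
With the apex up, the centroid sits 2h/3 = 2 × 3.8/3 = 2.53333 m below the apex, so the centroid depth is h_c = 2.1 + 2.53333 = 4.63333 m.
A = ½ × 0.609 × 3.8 = 1.1571 m².
Resultant F = γ·h_c·A = 9.81 × 4.63333 × 1.1571 = 52.5936 kN.
I_c = b·h³/36 = 0.609 × 3.8³/36 = 0.928251 m⁴.
Centre of pressure: y_p = y_c + I_c/(y_c·A) = 4.63333 + 0.928251/(4.63333 × 1.1571) = 4.63333 + 0.173142 = 4.80647 m along the plane.

h_p = 4.81 m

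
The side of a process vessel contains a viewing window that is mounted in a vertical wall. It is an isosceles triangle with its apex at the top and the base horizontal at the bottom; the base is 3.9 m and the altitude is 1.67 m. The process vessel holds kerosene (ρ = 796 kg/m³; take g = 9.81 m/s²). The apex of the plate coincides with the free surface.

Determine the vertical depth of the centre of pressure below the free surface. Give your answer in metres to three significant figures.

h_p = 1.25 m

γ = ρg = 796 × 9.81 / 1000 = 7.80876 kN/m³.
With the apex up, the centroid sits 2h/3 = 2 × 1.67/3 = 1.11333 m below the apex, so the centroid depth is h_c = 1.11333 m.
A = ½ × 3.9 × 1.67 = 3.2565 m².
Resultant F = γ·h_c·A = 7.80876 × 1.11333 × 3.2565 = 28.3111 kN.
I_c = b·h³/36 = 3.9 × 1.67³/36 = 0.504558 m⁴.
Centre of pressure: y_p = y_c + I_c/(y_c·A) = 1.11333 + 0.504558/(1.11333 × 3.2565) = 1.11333 + 0.139167 = 1.2525 m along the plane.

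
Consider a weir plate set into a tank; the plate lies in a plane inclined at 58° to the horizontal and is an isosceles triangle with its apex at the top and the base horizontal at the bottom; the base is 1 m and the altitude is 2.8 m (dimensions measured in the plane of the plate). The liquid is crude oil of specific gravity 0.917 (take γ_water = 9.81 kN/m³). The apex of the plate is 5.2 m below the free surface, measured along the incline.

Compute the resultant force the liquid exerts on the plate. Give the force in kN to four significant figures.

γ = 0.917 × 9.81 = 8.99577 kN/m³.
Let θ = 58° be the plate's angle to the horizontal; measure y along the incline from where the plane meets the free surface. Vertical depth h = y·sinθ with sinθ = 0.848048.
With the apex up, the centroid sits 2h/3 = 2 × 2.8/3 = 1.86667 m below the apex, so y_c = 5.2 + 1.86667 = 7.06667 m and h_c = 7.06667 × 0.848048 = 5.99288 m.
A = ½ × 1 × 2.8 = 1.4 m².
Resultant F = γ·h_c·A = 8.99577 × 5.99288 × 1.4 = 75.4748 kN.

F ≈ 75.47 kN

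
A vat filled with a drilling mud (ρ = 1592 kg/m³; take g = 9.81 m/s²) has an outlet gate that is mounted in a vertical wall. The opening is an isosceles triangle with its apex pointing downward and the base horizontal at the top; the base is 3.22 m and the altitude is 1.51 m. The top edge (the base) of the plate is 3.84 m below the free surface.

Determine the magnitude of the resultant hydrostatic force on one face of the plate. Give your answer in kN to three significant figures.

F ≈ 165 kN

γ = ρg = 1592 × 9.81 / 1000 = 15.61752 kN/m³.
With the apex down, the centroid sits h/3 = 1.51/3 = 0.503333 m below the base (the top edge), so the centroid depth is h_c = 3.84 + 0.503333 = 4.34333 m.
A = ½ × 3.22 × 1.51 = 2.4311 m².
Resultant F = γ·h_c·A = 15.61752 × 4.34333 × 2.4311 = 164.906 kN.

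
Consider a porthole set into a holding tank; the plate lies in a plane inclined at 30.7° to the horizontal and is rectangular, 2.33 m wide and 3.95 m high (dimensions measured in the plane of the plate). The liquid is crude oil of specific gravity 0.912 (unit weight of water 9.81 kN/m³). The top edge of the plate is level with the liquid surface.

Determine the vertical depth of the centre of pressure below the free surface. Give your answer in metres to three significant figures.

h_p = 1.34 m

γ = 0.912 × 9.81 = 8.94672 kN/m³.
Let θ = 30.7° be the plate's angle to the horizontal; measure y along the incline from where the plane meets the free surface. Vertical depth h = y·sinθ with sinθ = 0.510543.
The centroid lies 3.95/2 = 1.975 m below the top edge, so y_c = 1.975 m and h_c = 1.975 × 0.510543 = 1.00832 m.
A = 2.33 × 3.95 = 9.2035 m².
Resultant F = γ·h_c·A = 8.94672 × 1.00832 × 9.2035 = 83.0262 kN.
I_c = b·h³/12 = 2.33 × 3.95³/12 = 11.9665 m⁴.
Centre of pressure: y_p = y_c + I_c/(y_c·A) = 1.975 + 11.9665/(1.975 × 9.2035) = 1.975 + 0.658335 = 2.63334 m along the plane.
Vertically, h_p = y_p·sinθ = 2.63334 × 0.510543 = 1.34443 m.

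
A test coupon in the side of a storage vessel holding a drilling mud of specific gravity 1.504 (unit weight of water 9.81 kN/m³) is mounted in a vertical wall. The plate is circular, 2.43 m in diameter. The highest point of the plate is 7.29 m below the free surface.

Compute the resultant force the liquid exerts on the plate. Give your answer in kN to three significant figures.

γ = 1.504 × 9.81 = 14.75424 kN/m³.
The centroid is at the centre, 1.215 m below the top of the plate, so the centroid depth is h_c = 7.29 + 1.215 = 8.505 m.
A = π(1.215)² = 4.6377 m².
Resultant F = γ·h_c·A = 14.75424 × 8.505 × 4.6377 = 581.961 kN.

F ≈ 582 kN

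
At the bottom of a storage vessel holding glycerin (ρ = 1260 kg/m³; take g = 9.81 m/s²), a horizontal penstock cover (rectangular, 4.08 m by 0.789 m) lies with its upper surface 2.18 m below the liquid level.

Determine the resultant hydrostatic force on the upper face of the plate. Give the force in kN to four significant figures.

γ = ρg = 1260 × 9.81 / 1000 = 12.3606 kN/m³.
The plate is horizontal, so pressure is uniform at p = γ·h = 12.3606 × 2.18 = 26.9461 kN/m².
A = 4.08 × 0.789 = 3.21912 m².
F = p·A = 26.9461 × 3.21912 = 86.7427 kN.

F ≈ 86.74 kN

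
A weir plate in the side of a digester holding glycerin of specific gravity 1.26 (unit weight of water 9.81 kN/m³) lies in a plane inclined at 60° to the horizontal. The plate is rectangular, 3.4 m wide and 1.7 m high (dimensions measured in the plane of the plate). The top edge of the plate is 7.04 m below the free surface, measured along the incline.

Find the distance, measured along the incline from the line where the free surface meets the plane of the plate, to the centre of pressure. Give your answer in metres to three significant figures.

γ = 1.26 × 9.81 = 12.3606 kN/m³.
Let θ = 60° be the plate's angle to the horizontal; measure y along the incline from where the plane meets the free surface. Vertical depth h = y·sinθ with sinθ = 0.866025.
The centroid lies 1.7/2 = 0.85 m below the top edge, so y_c = 7.04 + 0.85 = 7.89 m and h_c = 7.89 × 0.866025 = 6.83294 m.
A = 3.4 × 1.7 = 5.78 m².
Resultant F = γ·h_c·A = 12.3606 × 6.83294 × 5.78 = 488.174 kN.
I_c = b·h³/12 = 3.4 × 1.7³/12 = 1.39202 m⁴.
Centre of pressure: y_p = y_c + I_c/(y_c·A) = 7.89 + 1.39202/(7.89 × 5.78) = 7.89 + 0.0305239 = 7.92052 m along the plane.

y_p = 7.92 m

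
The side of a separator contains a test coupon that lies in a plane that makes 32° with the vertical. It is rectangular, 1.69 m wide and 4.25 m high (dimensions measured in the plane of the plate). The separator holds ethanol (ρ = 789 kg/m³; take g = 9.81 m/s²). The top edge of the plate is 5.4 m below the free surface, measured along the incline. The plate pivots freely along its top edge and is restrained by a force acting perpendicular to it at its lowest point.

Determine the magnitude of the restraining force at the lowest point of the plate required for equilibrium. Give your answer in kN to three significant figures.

P ≈ 194 kN

γ = ρg = 789 × 9.81 / 1000 = 7.74009 kN/m³.
The plate makes 32° with the vertical, i.e. θ = 90° − 32° = 58° to the horizontal. Measuring y along the incline from the free-surface line, vertical depth h = y·sinθ with sinθ = 0.848048.
The centroid lies 4.25/2 = 2.125 m below the top edge, so y_c = 5.4 + 2.125 = 7.525 m and h_c = 7.525 × 0.848048 = 6.38156 m.
A = 1.69 × 4.25 = 7.1825 m².
Resultant F = γ·h_c·A = 7.74009 × 6.38156 × 7.1825 = 354.771 kN.
I_c = b·h³/12 = 1.69 × 4.25³/12 = 10.8112 m⁴.
Centre of pressure: y_p = y_c + I_c/(y_c·A) = 7.525 + 10.8112/(7.525 × 7.1825) = 7.525 + 0.200028 = 7.72503 m along the plane.
The resultant acts 2.125 + 0.200028 = 2.32503 m (along the plate) below the hinge at the top edge, so the moment about the hinge is M = F × 2.32503 = 354.771 × 2.32503 = 824.853 kN·m.
A normal force at the bottom, 4.25 m from the hinge, must supply this moment: P = 824.853/4.25 = 194.083 kN.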